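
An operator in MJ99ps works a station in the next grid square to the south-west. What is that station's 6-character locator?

Longitude subsquare p = 15; −1 → 14 = o.
Latitude subsquare s = 18; −1 → 17 = r.

MJ99or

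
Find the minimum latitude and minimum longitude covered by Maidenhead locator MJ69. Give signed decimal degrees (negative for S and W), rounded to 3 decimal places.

9.000, 72.000

Field M=12, J=9: +12·20° lon, +9·10° lat → SW at lon 60°, lat 0°.
Square 6, 9: +6·2° lon, +9·1° lat → SW at lon 72°, lat 9°.
latitude 9.000, longitude 72.000.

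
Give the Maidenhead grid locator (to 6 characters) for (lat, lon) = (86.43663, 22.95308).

Shift to the Maidenhead origin (180°W, 90°S): lon 202.9531, lat 176.4366.
Field: 202.9531/20 → 10 → K, 176.4366/10 → 17 → R; chars KR.
Square: 2.9531/2 → 1, 6.4366/1 → 6; chars 16.
Subsquare: 0.9531/0.0833333 → 11 → l, 0.4366/0.0416667 → 10 → k; chars lk.

KR16lk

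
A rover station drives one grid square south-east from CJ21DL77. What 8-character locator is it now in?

Longitude extended square 7; +1 → 8.
Latitude extended square 7; −1 → 6.

CJ21dl86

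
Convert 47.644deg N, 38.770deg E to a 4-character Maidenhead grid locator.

Add 180° to longitude and 90° to latitude: 218.77, 137.64.
Field: lon ⌊218.77/20⌋ = 10 → K; lat ⌊137.64/10⌋ = 13 → N.
Square: lon ⌊18.77/2⌋ = 9; lat ⌊7.64/1⌋ = 7.

KN97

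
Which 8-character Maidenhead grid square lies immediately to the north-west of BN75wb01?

BN75vb92

Longitude extended square 0; −1 → -1, wraps to 9, carry into subsquare.
Longitude subsquare w = 22; −1 → 21 = v.
Latitude extended square 1; +1 → 2.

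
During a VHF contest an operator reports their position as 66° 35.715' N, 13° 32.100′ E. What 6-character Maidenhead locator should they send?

JP66so

Shift to the Maidenhead origin (180°W, 90°S): lon 193.5350, lat 156.5952.
Field (20°×10°, letters A–R): 193.5350/20 → 9 → J, 156.5952/10 → 15 → P; chars JP.
Square (2°×1°, digits 0–9): 13.5350/2 → 6, 6.5952/1 → 6; chars 66.
Subsquare (5′×2.5′, letters a–x): 1.5350/0.0833333 → 18 → s, 0.5952/0.0416667 → 14 → o; chars so.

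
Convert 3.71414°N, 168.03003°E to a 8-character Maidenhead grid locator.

RJ43ar31

Offset from 180°W / 90°S: lon 348.03003°, lat 93.71414°.
Field: 348.03003/20 → 17 → R, 93.71414/10 → 9 → J; chars RJ.
Square: 8.03003/2 → 4, 3.71414/1 → 3; chars 43.
Subsquare: 0.03003/0.0833333 → 0 → a, 0.71414/0.0416667 → 17 → r; chars ar.
Extended square: 0.03003/0.00833333 → 3, 0.00581/0.00416667 → 1; chars 31.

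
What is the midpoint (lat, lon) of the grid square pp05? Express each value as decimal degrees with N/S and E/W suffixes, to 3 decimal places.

65.500° N, 121.000° E

Field P=15, P=15: +15·20° lon, +15·10° lat → SW at lon 120°, lat 60°.
Square 0, 5: +0·2° lon, +5·1° lat → SW at lon 120°, lat 65°.
Cell spans 2° lon × 1° lat. Centre is SW corner plus half of each.
latitude 65.500° N, longitude 121.000° E.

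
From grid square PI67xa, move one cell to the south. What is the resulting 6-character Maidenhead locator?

Latitude subsquare a = 0; −1 → -1, wraps to 23 = x, carry into square.
Latitude square 7; −1 → 6.
The longitude characters are unchanged.

PI66xx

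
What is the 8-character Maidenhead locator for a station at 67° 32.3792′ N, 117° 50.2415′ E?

Offset from 180°W / 90°S: lon 297.83736°, lat 157.53965°.
Field: 297.83736/20 → 14 → O, 157.53965/10 → 15 → P; chars OP.
Square: 17.83736/2 → 8, 7.53965/1 → 7; chars 87.
Subsquare: 1.83736/0.0833333 → 22 → w, 0.53965/0.0416667 → 12 → m; chars wm.
Extended square: 0.00402/0.00833333 → 0, 0.03965/0.00416667 → 9; chars 09.

OP87wm09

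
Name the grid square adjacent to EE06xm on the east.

EE16am

Longitude subsquare x = 23; +1 → 24, wraps to 0 = a, carry into square.
Longitude square 0; +1 → 1.
The latitude characters are unchanged.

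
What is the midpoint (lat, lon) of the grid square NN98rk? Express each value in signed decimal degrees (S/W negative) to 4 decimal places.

Field N=13, N=13: +13·20° lon, +13·10° lat → SW at lon 80°, lat 40°.
Square 9, 8: +9·2° lon, +8·1° lat → SW at lon 98°, lat 48°.
Subsquare r=17, k=10: +17·0.0833333° lon, +10·0.0416667° lat → SW at lon 99.4167°, lat 48.4167°.
Cell spans 0.0833333° lon × 0.0416667° lat. Centre is SW corner plus half of each.
latitude 48.4375, longitude 99.4583.

48.4375, 99.4583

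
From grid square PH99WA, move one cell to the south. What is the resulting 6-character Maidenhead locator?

PH98wx

Latitude subsquare a = 0; −1 → -1, wraps to 23 = x, carry into square.
Latitude square 9; −1 → 8.
The longitude characters are unchanged.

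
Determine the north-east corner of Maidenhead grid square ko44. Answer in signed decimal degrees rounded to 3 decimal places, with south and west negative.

55.000, 30.000

Field K=10, O=14: +10·20° lon, +14·10° lat → SW at lon 20°, lat 50°.
Square 4, 4: +4·2° lon, +4·1° lat → SW at lon 28°, lat 54°.
Cell spans 2° lon × 1° lat. NE corner is SW corner plus one full cell.
latitude 55.000, longitude 30.000.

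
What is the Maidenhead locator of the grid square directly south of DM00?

DL09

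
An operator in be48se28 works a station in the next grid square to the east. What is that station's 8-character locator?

Longitude extended square 2; +1 → 3.
The latitude characters are unchanged.

BE48se38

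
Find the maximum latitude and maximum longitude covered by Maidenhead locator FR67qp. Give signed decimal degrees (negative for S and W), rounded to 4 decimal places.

87.6667, -66.5833

Field F=5, R=17: +5·20° lon, +17·10° lat → SW at lon -80°, lat 80°.
Square 6, 7: +6·2° lon, +7·1° lat → SW at lon -68°, lat 87°.
Subsquare q=16, p=15: +16·0.0833333° lon, +15·0.0416667° lat → SW at lon -66.6667°, lat 87.625°.
Cell spans 0.0833333° lon × 0.0416667° lat. NE corner is SW corner plus one full cell.
latitude 87.6667, longitude -66.5833.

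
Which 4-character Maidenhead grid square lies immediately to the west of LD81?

LD71

Longitude square 8; −1 → 7.
The latitude characters are unchanged.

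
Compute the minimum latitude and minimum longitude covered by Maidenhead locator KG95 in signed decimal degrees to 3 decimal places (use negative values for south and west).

-25.000, 38.000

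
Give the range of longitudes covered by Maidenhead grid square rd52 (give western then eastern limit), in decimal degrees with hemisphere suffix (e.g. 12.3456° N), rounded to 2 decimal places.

Field R=17, D=3: +17·20° lon, +3·10° lat → SW at lon 160°, lat -60°.
Square 5, 2: +5·2° lon, +2·1° lat → SW at lon 170°, lat -58°.
Cell spans 2° lon × 1° lat.
west 170.00° E, east 172.00° E.

170.00° E, 172.00° E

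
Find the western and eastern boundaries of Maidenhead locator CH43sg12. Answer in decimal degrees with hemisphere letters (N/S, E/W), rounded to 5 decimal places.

Field C=2, H=7: +2·20° lon, +7·10° lat → SW at lon -140°, lat -20°.
Square 4, 3: +4·2° lon, +3·1° lat → SW at lon -132°, lat -17°.
Subsquare s=18, g=6: +18·0.0833333° lon, +6·0.0416667° lat → SW at lon -130.5°, lat -16.75°.
Extended square 1, 2: +1·0.00833333° lon, +2·0.00416667° lat → SW at lon -130.492°, lat -16.7417°.
Cell spans 0.00833333° lon × 0.00416667° lat.
west 130.49167° W, east 130.48333° W.

130.49167° W, 130.48333° W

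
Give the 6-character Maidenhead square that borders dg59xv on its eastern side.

DG69av

Longitude subsquare x = 23; +1 → 24, wraps to 0 = a, carry into square.
Longitude square 5; +1 → 6.
The latitude characters are unchanged.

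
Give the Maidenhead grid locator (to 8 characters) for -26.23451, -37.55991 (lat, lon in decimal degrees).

Shift to the Maidenhead origin (180°W, 90°S): lon 142.44009, lat 63.76549.
Field: 142.44009/20 → 7 → H, 63.76549/10 → 6 → G; chars HG.
Square: 2.44009/2 → 1, 3.76549/1 → 3; chars 13.
Subsquare: 0.44009/0.0833333 → 5 → f, 0.76549/0.0416667 → 18 → s; chars fs.
Extended square: 0.02342/0.00833333 → 2, 0.01549/0.00416667 → 3; chars 23.

HG13fs23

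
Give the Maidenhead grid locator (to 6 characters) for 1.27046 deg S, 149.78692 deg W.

Add 180° to longitude and 90° to latitude: 30.2131, 88.7295.
Field: 30.2131/20 → 1 → B, 88.7295/10 → 8 → I; chars BI.
Square: 10.2131/2 → 5, 8.7295/1 → 8; chars 58.
Subsquare: 0.2131/0.0833333 → 2 → c, 0.7295/0.0416667 → 17 → r; chars cr.

BI58cr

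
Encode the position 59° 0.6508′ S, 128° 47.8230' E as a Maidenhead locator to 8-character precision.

PD40jx57

Add 180° to longitude and 90° to latitude: 308.79705, 30.98915.
Field (20°×10°, letters A–R): lon ⌊308.79705/20⌋ = 15 → P; lat ⌊30.98915/10⌋ = 3 → D.
Square (2°×1°, digits 0–9): lon ⌊8.79705/2⌋ = 4; lat ⌊0.98915/1⌋ = 0.
Subsquare (5′×2.5′, letters a–x): lon ⌊0.79705/0.0833333⌋ = 9 → j; lat ⌊0.98915/0.0416667⌋ = 23 → x.
Extended square (30″×15″, digits 0–9): lon ⌊0.04705/0.00833333⌋ = 5; lat ⌊0.03082/0.00416667⌋ = 7.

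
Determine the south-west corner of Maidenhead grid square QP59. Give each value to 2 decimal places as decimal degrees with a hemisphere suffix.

69.00° N, 150.00° E

Field Q=16, P=15: +16·20° lon, +15·10° lat → SW at lon 140°, lat 60°.
Square 5, 9: +5·2° lon, +9·1° lat → SW at lon 150°, lat 69°.
latitude 69.00° N, longitude 150.00° E.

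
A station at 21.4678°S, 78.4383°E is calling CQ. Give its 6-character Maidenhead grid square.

MG98fm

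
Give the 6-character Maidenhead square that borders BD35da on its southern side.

BD34dx

Latitude subsquare a = 0; −1 → -1, wraps to 23 = x, carry into square.
Latitude square 5; −1 → 4.
The longitude characters are unchanged.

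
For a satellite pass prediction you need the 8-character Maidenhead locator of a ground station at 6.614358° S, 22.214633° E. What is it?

KI13cj52

Shift to the Maidenhead origin (180°W, 90°S): lon 202.21463, lat 83.38564.
Field: lon ⌊202.21463/20⌋ = 10 → K; lat ⌊83.38564/10⌋ = 8 → I.
Square: lon ⌊2.21463/2⌋ = 1; lat ⌊3.38564/1⌋ = 3.
Subsquare: lon ⌊0.21463/0.0833333⌋ = 2 → c; lat ⌊0.38564/0.0416667⌋ = 9 → j.
Extended square: lon ⌊0.04797/0.00833333⌋ = 5; lat ⌊0.01064/0.00416667⌋ = 2.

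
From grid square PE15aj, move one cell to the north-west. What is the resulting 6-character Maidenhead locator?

PE05xk

Longitude subsquare a = 0; −1 → -1, wraps to 23 = x, carry into square.
Longitude square 1; −1 → 0.
Latitude subsquare j = 9; +1 → 10 = k.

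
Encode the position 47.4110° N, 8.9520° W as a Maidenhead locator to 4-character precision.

IN57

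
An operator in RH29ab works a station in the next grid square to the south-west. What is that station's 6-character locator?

RH19xa

Longitude subsquare a = 0; −1 → -1, wraps to 23 = x, carry into square.
Longitude square 2; −1 → 1.
Latitude subsquare b = 1; −1 → 0 = a.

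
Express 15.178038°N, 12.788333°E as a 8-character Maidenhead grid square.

Add 180° to longitude and 90° to latitude: 192.78833, 105.17804.
Field: 192.78833/20 → 9 → J, 105.17804/10 → 10 → K; chars JK.
Square: 12.78833/2 → 6, 5.17804/1 → 5; chars 65.
Subsquare: 0.78833/0.0833333 → 9 → j, 0.17804/0.0416667 → 4 → e; chars je.
Extended square: 0.03833/0.00833333 → 4, 0.01137/0.00416667 → 2; chars 42.

JK65je42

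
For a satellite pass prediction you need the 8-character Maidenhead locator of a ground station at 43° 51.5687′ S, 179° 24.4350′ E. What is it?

RE96qd83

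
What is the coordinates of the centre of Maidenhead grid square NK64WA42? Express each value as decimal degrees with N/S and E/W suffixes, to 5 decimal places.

Field N=13, K=10: +13·20° lon, +10·10° lat → SW at lon 80°, lat 10°.
Square 6, 4: +6·2° lon, +4·1° lat → SW at lon 92°, lat 14°.
Subsquare w=22, a=0: +22·0.0833333° lon, +0·0.0416667° lat → SW at lon 93.8333°, lat 14°.
Extended square 4, 2: +4·0.00833333° lon, +2·0.00416667° lat → SW at lon 93.8667°, lat 14.0083°.
Cell spans 0.00833333° lon × 0.00416667° lat. Centre is SW corner plus half of each.
latitude 14.01042° N, longitude 93.87083° E.

14.01042° N, 93.87083° E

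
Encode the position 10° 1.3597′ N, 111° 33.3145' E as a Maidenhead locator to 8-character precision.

OK50sa65

Add 180° to longitude and 90° to latitude: 291.55524, 100.02266.
Field (20°×10°, letters A–R): lon ⌊291.55524/20⌋ = 14 → O; lat ⌊100.02266/10⌋ = 10 → K.
Square (2°×1°, digits 0–9): lon ⌊11.55524/2⌋ = 5; lat ⌊0.02266/1⌋ = 0.
Subsquare (5′×2.5′, letters a–x): lon ⌊1.55524/0.0833333⌋ = 18 → s; lat ⌊0.02266/0.0416667⌋ = 0 → a.
Extended square (30″×15″, digits 0–9): lon ⌊0.05524/0.00833333⌋ = 6; lat ⌊0.02266/0.00416667⌋ = 5.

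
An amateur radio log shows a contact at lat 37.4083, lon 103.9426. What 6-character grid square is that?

Offset from 180°W / 90°S: lon 283.9426°, lat 127.4083°.
Field: lon ⌊283.9426/20⌋ = 14 → O; lat ⌊127.4083/10⌋ = 12 → M.
Square: lon ⌊3.9426/2⌋ = 1; lat ⌊7.4083/1⌋ = 7.
Subsquare: lon ⌊1.9426/0.0833333⌋ = 23 → x; lat ⌊0.4083/0.0416667⌋ = 9 → j.

OM17xj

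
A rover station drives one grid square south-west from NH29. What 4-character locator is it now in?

NH18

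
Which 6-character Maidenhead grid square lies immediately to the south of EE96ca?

Latitude subsquare a = 0; −1 → -1, wraps to 23 = x, carry into square.
Latitude square 6; −1 → 5.
The longitude characters are unchanged.

EE95cx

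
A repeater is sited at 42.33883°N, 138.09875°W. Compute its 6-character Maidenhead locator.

CN02wi

Shift to the Maidenhead origin (180°W, 90°S): lon 41.9013, lat 132.3388.
Field: lon ⌊41.9013/20⌋ = 2 → C; lat ⌊132.3388/10⌋ = 13 → N.
Square: lon ⌊1.9013/2⌋ = 0; lat ⌊2.3388/1⌋ = 2.
Subsquare: lon ⌊1.9013/0.0833333⌋ = 22 → w; lat ⌊0.3388/0.0416667⌋ = 8 → i.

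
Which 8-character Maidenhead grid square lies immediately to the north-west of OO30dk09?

Longitude extended square 0; −1 → -1, wraps to 9, carry into subsquare.
Longitude subsquare d = 3; −1 → 2 = c.
Latitude extended square 9; +1 → 10, wraps to 0, carry into subsquare.
Latitude subsquare k = 10; +1 → 11 = l.

OO30cl90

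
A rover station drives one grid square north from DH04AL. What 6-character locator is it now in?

Latitude subsquare l = 11; +1 → 12 = m.
The longitude characters are unchanged.

DH04am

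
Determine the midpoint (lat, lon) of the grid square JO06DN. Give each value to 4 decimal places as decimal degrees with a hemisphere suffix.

56.5625° N, 0.2917° E

Field J=9, O=14: +9·20° lon, +14·10° lat → SW at lon 0°, lat 50°.
Square 0, 6: +0·2° lon, +6·1° lat → SW at lon 0°, lat 56°.
Subsquare d=3, n=13: +3·0.0833333° lon, +13·0.0416667° lat → SW at lon 0.25°, lat 56.5417°.
Cell spans 0.0833333° lon × 0.0416667° lat. Centre is SW corner plus half of each.
latitude 56.5625° N, longitude 0.2917° E.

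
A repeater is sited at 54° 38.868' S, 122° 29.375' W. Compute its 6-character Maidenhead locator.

Offset from 180°W / 90°S: lon 57.5104°, lat 35.3522°.
Field (20°×10°, letters A–R): lon ⌊57.5104/20⌋ = 2 → C; lat ⌊35.3522/10⌋ = 3 → D.
Square (2°×1°, digits 0–9): lon ⌊17.5104/2⌋ = 8; lat ⌊5.3522/1⌋ = 5.
Subsquare (5′×2.5′, letters a–x): lon ⌊1.5104/0.0833333⌋ = 18 → s; lat ⌊0.3522/0.0416667⌋ = 8 → i.

CD85si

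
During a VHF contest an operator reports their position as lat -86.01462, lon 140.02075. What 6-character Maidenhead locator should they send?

QA03ax

Offset from 180°W / 90°S: lon 320.0208°, lat 3.9854°.
Field: 320.0208/20 → 16 → Q, 3.9854/10 → 0 → A; chars QA.
Square: 0.0208/2 → 0, 3.9854/1 → 3; chars 03.
Subsquare: 0.0208/0.0833333 → 0 → a, 0.9854/0.0416667 → 23 → x; chars ax.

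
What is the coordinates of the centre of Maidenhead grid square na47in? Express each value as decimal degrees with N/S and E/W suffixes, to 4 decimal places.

82.4375° S, 88.7083° E

Field N=13, A=0: +13·20° lon, +0·10° lat → SW at lon 80°, lat -90°.
Square 4, 7: +4·2° lon, +7·1° lat → SW at lon 88°, lat -83°.
Subsquare i=8, n=13: +8·0.0833333° lon, +13·0.0416667° lat → SW at lon 88.6667°, lat -82.4583°.
Cell spans 0.0833333° lon × 0.0416667° lat. Centre is SW corner plus half of each.
latitude 82.4375° S, longitude 88.7083° E.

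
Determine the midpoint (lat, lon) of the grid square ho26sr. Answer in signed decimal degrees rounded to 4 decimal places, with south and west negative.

56.7292, -34.4583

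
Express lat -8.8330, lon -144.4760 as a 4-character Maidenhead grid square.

BI71

Shift to the Maidenhead origin (180°W, 90°S): lon 35.52, lat 81.17.
Field: lon ⌊35.52/20⌋ = 1 → B; lat ⌊81.17/10⌋ = 8 → I.
Square: lon ⌊15.52/2⌋ = 7; lat ⌊1.17/1⌋ = 1.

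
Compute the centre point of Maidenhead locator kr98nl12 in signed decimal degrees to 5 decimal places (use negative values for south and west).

88.46875, 39.09583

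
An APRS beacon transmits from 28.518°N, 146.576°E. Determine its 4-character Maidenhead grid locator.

Offset from 180°W / 90°S: lon 326.58°, lat 118.52°.
Field: 326.58/20 → 16 → Q, 118.52/10 → 11 → L; chars QL.
Square: 6.58/2 → 3, 8.52/1 → 8; chars 38.

QL38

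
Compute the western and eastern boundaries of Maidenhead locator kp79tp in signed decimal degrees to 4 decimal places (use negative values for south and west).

Field K=10, P=15: +10·20° lon, +15·10° lat → SW at lon 20°, lat 60°.
Square 7, 9: +7·2° lon, +9·1° lat → SW at lon 34°, lat 69°.
Subsquare t=19, p=15: +19·0.0833333° lon, +15·0.0416667° lat → SW at lon 35.5833°, lat 69.625°.
Cell spans 0.0833333° lon × 0.0416667° lat.
west 35.5833, east 35.6667.

35.5833, 35.6667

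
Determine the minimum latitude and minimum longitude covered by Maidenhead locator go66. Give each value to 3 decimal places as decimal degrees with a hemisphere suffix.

Field G=6, O=14: +6·20° lon, +14·10° lat → SW at lon -60°, lat 50°.
Square 6, 6: +6·2° lon, +6·1° lat → SW at lon -48°, lat 56°.
latitude 56.000° N, longitude 48.000° W.

56.000° N, 48.000° W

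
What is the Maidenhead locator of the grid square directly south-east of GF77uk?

Longitude subsquare u = 20; +1 → 21 = v.
Latitude subsquare k = 10; −1 → 9 = j.

GF77vj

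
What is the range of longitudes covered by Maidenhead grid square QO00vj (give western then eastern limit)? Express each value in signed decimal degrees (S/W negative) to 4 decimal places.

141.7500, 141.8333

Field Q=16, O=14: +16·20° lon, +14·10° lat → SW at lon 140°, lat 50°.
Square 0, 0: +0·2° lon, +0·1° lat → SW at lon 140°, lat 50°.
Subsquare v=21, j=9: +21·0.0833333° lon, +9·0.0416667° lat → SW at lon 141.75°, lat 50.375°.
Cell spans 0.0833333° lon × 0.0416667° lat.
west 141.7500, east 141.8333.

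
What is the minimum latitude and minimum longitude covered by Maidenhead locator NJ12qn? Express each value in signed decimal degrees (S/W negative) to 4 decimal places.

Field N=13, J=9: +13·20° lon, +9·10° lat → SW at lon 80°, lat 0°.
Square 1, 2: +1·2° lon, +2·1° lat → SW at lon 82°, lat 2°.
Subsquare q=16, n=13: +16·0.0833333° lon, +13·0.0416667° lat → SW at lon 83.3333°, lat 2.54167°.
latitude 2.5417, longitude 83.3333.

2.5417, 83.3333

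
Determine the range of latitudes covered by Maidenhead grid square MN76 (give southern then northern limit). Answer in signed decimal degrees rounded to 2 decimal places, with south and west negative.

46.00, 47.00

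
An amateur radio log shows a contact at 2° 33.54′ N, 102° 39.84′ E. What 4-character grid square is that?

OJ12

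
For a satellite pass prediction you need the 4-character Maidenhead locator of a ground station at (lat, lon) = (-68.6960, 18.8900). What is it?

Shift to the Maidenhead origin (180°W, 90°S): lon 198.89, lat 21.30.
Field: 198.89/20 → 9 → J, 21.30/10 → 2 → C; chars JC.
Square: 18.89/2 → 9, 1.30/1 → 1; chars 91.

JC91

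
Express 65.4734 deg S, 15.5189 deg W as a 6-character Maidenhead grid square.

IC24fm

Add 180° to longitude and 90° to latitude: 164.4811, 24.5266.
Field: lon ⌊164.4811/20⌋ = 8 → I; lat ⌊24.5266/10⌋ = 2 → C.
Square: lon ⌊4.4811/2⌋ = 2; lat ⌊4.5266/1⌋ = 4.
Subsquare: lon ⌊0.4811/0.0833333⌋ = 5 → f; lat ⌊0.5266/0.0416667⌋ = 12 → m.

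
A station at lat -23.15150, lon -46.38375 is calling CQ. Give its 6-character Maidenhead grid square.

Offset from 180°W / 90°S: lon 133.6163°, lat 66.8485°.
Field: 133.6163/20 → 6 → G, 66.8485/10 → 6 → G; chars GG.
Square: 13.6163/2 → 6, 6.8485/1 → 6; chars 66.
Subsquare: 1.6163/0.0833333 → 19 → t, 0.8485/0.0416667 → 20 → u; chars tu.

GG66tu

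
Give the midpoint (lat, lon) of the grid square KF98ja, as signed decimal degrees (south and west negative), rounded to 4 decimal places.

Field K=10, F=5: +10·20° lon, +5·10° lat → SW at lon 20°, lat -40°.
Square 9, 8: +9·2° lon, +8·1° lat → SW at lon 38°, lat -32°.
Subsquare j=9, a=0: +9·0.0833333° lon, +0·0.0416667° lat → SW at lon 38.75°, lat -32°.
Cell spans 0.0833333° lon × 0.0416667° lat. Centre is SW corner plus half of each.
latitude -31.9792, longitude 38.7917.

-31.9792, 38.7917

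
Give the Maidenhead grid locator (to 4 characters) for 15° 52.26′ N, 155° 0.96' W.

BK25

Offset from 180°W / 90°S: lon 24.98°, lat 105.87°.
Field: 24.98/20 → 1 → B, 105.87/10 → 10 → K; chars BK.
Square: 4.98/2 → 2, 5.87/1 → 5; chars 25.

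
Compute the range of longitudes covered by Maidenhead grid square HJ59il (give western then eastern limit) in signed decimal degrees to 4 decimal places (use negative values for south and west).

-29.3333, -29.2500

Field H=7, J=9: +7·20° lon, +9·10° lat → SW at lon -40°, lat 0°.
Square 5, 9: +5·2° lon, +9·1° lat → SW at lon -30°, lat 9°.
Subsquare i=8, l=11: +8·0.0833333° lon, +11·0.0416667° lat → SW at lon -29.3333°, lat 9.45833°.
Cell spans 0.0833333° lon × 0.0416667° lat.
west -29.3333, east -29.2500.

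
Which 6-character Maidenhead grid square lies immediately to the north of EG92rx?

EG93ra

Latitude subsquare x = 23; +1 → 24, wraps to 0 = a, carry into square.
Latitude square 2; +1 → 3.
The longitude characters are unchanged.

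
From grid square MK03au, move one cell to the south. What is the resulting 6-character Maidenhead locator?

Latitude subsquare u = 20; −1 → 19 = t.
The longitude characters are unchanged.

MK03at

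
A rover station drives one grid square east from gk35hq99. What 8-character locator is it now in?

Longitude extended square 9; +1 → 10, wraps to 0, carry into subsquare.
Longitude subsquare h = 7; +1 → 8 = i.
The latitude characters are unchanged.

GK35iq09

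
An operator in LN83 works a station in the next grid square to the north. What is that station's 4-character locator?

Latitude square 3; +1 → 4.
The longitude characters are unchanged.

LN84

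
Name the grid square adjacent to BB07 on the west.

AB97

Longitude square 0; −1 → -1, wraps to 9, carry into field.
Longitude field B = 1; −1 → 0 = A.
The latitude characters are unchanged.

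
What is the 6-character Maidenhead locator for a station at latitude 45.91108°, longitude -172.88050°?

Offset from 180°W / 90°S: lon 7.1195°, lat 135.9111°.
Field: 7.1195/20 → 0 → A, 135.9111/10 → 13 → N; chars AN.
Square: 7.1195/2 → 3, 5.9111/1 → 5; chars 35.
Subsquare: 1.1195/0.0833333 → 13 → n, 0.9111/0.0416667 → 21 → v; chars nv.

AN35nv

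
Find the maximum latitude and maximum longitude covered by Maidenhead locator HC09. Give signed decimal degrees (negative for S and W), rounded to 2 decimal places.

-60.00, -38.00

Field H=7, C=2: +7·20° lon, +2·10° lat → SW at lon -40°, lat -70°.
Square 0, 9: +0·2° lon, +9·1° lat → SW at lon -40°, lat -61°.
Cell spans 2° lon × 1° lat. NE corner is SW corner plus one full cell.
latitude -60.00, longitude -38.00.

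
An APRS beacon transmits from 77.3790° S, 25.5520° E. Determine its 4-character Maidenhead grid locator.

KB22

Shift to the Maidenhead origin (180°W, 90°S): lon 205.55, lat 12.62.
Field: lon ⌊205.55/20⌋ = 10 → K; lat ⌊12.62/10⌋ = 1 → B.
Square: lon ⌊5.55/2⌋ = 2; lat ⌊2.62/1⌋ = 2.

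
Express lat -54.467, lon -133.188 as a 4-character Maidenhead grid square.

CD35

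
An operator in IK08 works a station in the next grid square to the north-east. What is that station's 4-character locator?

Longitude square 0; +1 → 1.
Latitude square 8; +1 → 9.

IK19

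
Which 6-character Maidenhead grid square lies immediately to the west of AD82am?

AD72xm

Longitude subsquare a = 0; −1 → -1, wraps to 23 = x, carry into square.
Longitude square 8; −1 → 7.
The latitude characters are unchanged.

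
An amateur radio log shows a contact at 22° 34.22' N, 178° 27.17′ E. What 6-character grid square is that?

Shift to the Maidenhead origin (180°W, 90°S): lon 358.4528, lat 112.5703.
Field (20°×10°, letters A–R): 358.4528/20 → 17 → R, 112.5703/10 → 11 → L; chars RL.
Square (2°×1°, digits 0–9): 18.4528/2 → 9, 2.5703/1 → 2; chars 92.
Subsquare (5′×2.5′, letters a–x): 0.4528/0.0833333 → 5 → f, 0.5703/0.0416667 → 13 → n; chars fn.

RL92fn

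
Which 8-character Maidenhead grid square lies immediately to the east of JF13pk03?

JF13pk13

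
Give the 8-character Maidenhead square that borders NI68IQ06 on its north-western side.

NI68hq97

Longitude extended square 0; −1 → -1, wraps to 9, carry into subsquare.
Longitude subsquare i = 8; −1 → 7 = h.
Latitude extended square 6; +1 → 7.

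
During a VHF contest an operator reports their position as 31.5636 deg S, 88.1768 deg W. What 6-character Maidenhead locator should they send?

EF58vk

Add 180° to longitude and 90° to latitude: 91.8232, 58.4364.
Field: 91.8232/20 → 4 → E, 58.4364/10 → 5 → F; chars EF.
Square: 11.8232/2 → 5, 8.4364/1 → 8; chars 58.
Subsquare: 1.8232/0.0833333 → 21 → v, 0.4364/0.0416667 → 10 → k; chars vk.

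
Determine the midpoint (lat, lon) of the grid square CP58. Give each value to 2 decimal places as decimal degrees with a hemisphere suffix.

68.50° N, 129.00° W

Field C=2, P=15: +2·20° lon, +15·10° lat → SW at lon -140°, lat 60°.
Square 5, 8: +5·2° lon, +8·1° lat → SW at lon -130°, lat 68°.
Cell spans 2° lon × 1° lat. Centre is SW corner plus half of each.
latitude 68.50° N, longitude 129.00° W.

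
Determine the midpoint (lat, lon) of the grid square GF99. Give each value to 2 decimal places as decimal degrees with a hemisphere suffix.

30.50° S, 41.00° W

Field G=6, F=5: +6·20° lon, +5·10° lat → SW at lon -60°, lat -40°.
Square 9, 9: +9·2° lon, +9·1° lat → SW at lon -42°, lat -31°.
Cell spans 2° lon × 1° lat. Centre is SW corner plus half of each.
latitude 30.50° S, longitude 41.00° W.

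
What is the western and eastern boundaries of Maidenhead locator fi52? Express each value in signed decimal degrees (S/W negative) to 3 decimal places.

-70.000, -68.000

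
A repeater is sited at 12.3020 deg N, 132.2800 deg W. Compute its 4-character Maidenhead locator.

Offset from 180°W / 90°S: lon 47.72°, lat 102.30°.
Field (20°×10°, letters A–R): lon ⌊47.72/20⌋ = 2 → C; lat ⌊102.30/10⌋ = 10 → K.
Square (2°×1°, digits 0–9): lon ⌊7.72/2⌋ = 3; lat ⌊2.30/1⌋ = 2.

CK32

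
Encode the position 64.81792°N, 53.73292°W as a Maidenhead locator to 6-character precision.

GP34dt

Shift to the Maidenhead origin (180°W, 90°S): lon 126.2671, lat 154.8179.
Field: 126.2671/20 → 6 → G, 154.8179/10 → 15 → P; chars GP.
Square: 6.2671/2 → 3, 4.8179/1 → 4; chars 34.
Subsquare: 0.2671/0.0833333 → 3 → d, 0.8179/0.0416667 → 19 → t; chars dt.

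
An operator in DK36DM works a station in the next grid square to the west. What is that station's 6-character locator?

DK36cm

Longitude subsquare d = 3; −1 → 2 = c.
The latitude characters are unchanged.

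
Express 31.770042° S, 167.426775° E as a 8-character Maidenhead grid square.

RF38rf15

Add 180° to longitude and 90° to latitude: 347.42678, 58.22996.
Field: lon ⌊347.42678/20⌋ = 17 → R; lat ⌊58.22996/10⌋ = 5 → F.
Square: lon ⌊7.42678/2⌋ = 3; lat ⌊8.22996/1⌋ = 8.
Subsquare: lon ⌊1.42678/0.0833333⌋ = 17 → r; lat ⌊0.22996/0.0416667⌋ = 5 → f.
Extended square: lon ⌊0.01011/0.00833333⌋ = 1; lat ⌊0.02162/0.00416667⌋ = 5.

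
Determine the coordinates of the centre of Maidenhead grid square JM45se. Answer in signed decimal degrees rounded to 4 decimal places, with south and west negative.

35.1875, 9.5417

Field J=9, M=12: +9·20° lon, +12·10° lat → SW at lon 0°, lat 30°.
Square 4, 5: +4·2° lon, +5·1° lat → SW at lon 8°, lat 35°.
Subsquare s=18, e=4: +18·0.0833333° lon, +4·0.0416667° lat → SW at lon 9.5°, lat 35.1667°.
Cell spans 0.0833333° lon × 0.0416667° lat. Centre is SW corner plus half of each.
latitude 35.1875, longitude 9.5417.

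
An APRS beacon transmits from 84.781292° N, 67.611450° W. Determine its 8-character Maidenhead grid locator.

FR64es67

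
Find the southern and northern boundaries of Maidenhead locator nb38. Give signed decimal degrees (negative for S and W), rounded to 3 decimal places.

Field N=13, B=1: +13·20° lon, +1·10° lat → SW at lon 80°, lat -80°.
Square 3, 8: +3·2° lon, +8·1° lat → SW at lon 86°, lat -72°.
Cell spans 2° lon × 1° lat.
south -72.000, north -71.000.

-72.000, -71.000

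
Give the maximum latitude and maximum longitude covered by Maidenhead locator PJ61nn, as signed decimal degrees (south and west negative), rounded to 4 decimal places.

1.5833, 133.1667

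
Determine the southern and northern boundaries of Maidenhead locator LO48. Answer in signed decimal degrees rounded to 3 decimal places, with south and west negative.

Field L=11, O=14: +11·20° lon, +14·10° lat → SW at lon 40°, lat 50°.
Square 4, 8: +4·2° lon, +8·1° lat → SW at lon 48°, lat 58°.
Cell spans 2° lon × 1° lat.
south 58.000, north 59.000.

58.000, 59.000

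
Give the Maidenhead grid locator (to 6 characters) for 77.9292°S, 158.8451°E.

QB92kb

Add 180° to longitude and 90° to latitude: 338.8451, 12.0708.
Field (20°×10°, letters A–R): lon ⌊338.8451/20⌋ = 16 → Q; lat ⌊12.0708/10⌋ = 1 → B.
Square (2°×1°, digits 0–9): lon ⌊18.8451/2⌋ = 9; lat ⌊2.0708/1⌋ = 2.
Subsquare (5′×2.5′, letters a–x): lon ⌊0.8451/0.0833333⌋ = 10 → k; lat ⌊0.0708/0.0416667⌋ = 1 → b.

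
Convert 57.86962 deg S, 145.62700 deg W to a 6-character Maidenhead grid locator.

Shift to the Maidenhead origin (180°W, 90°S): lon 34.3730, lat 32.1304.
Field: 34.3730/20 → 1 → B, 32.1304/10 → 3 → D; chars BD.
Square: 14.3730/2 → 7, 2.1304/1 → 2; chars 72.
Subsquare: 0.3730/0.0833333 → 4 → e, 0.1304/0.0416667 → 3 → d; chars ed.

BD72ed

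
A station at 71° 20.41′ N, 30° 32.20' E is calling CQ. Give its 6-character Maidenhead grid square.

KQ51gi

Offset from 180°W / 90°S: lon 210.5367°, lat 161.3402°.
Field: 210.5367/20 → 10 → K, 161.3402/10 → 16 → Q; chars KQ.
Square: 10.5367/2 → 5, 1.3402/1 → 1; chars 51.
Subsquare: 0.5367/0.0833333 → 6 → g, 0.3402/0.0416667 → 8 → i; chars gi.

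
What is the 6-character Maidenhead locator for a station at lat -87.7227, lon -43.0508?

Offset from 180°W / 90°S: lon 136.9492°, lat 2.2773°.
Field: 136.9492/20 → 6 → G, 2.2773/10 → 0 → A; chars GA.
Square: 16.9492/2 → 8, 2.2773/1 → 2; chars 82.
Subsquare: 0.9492/0.0833333 → 11 → l, 0.2773/0.0416667 → 6 → g; chars lg.

GA82lg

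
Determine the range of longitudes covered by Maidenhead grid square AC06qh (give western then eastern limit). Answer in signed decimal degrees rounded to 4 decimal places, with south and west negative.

Field A=0, C=2: +0·20° lon, +2·10° lat → SW at lon -180°, lat -70°.
Square 0, 6: +0·2° lon, +6·1° lat → SW at lon -180°, lat -64°.
Subsquare q=16, h=7: +16·0.0833333° lon, +7·0.0416667° lat → SW at lon -178.667°, lat -63.7083°.
Cell spans 0.0833333° lon × 0.0416667° lat.
west -178.6667, east -178.5833.

-178.6667, -178.5833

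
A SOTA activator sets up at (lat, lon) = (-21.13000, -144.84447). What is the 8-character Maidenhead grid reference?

Shift to the Maidenhead origin (180°W, 90°S): lon 35.15553, lat 68.87000.
Field (20°×10°, letters A–R): lon ⌊35.15553/20⌋ = 1 → B; lat ⌊68.87000/10⌋ = 6 → G.
Square (2°×1°, digits 0–9): lon ⌊15.15553/2⌋ = 7; lat ⌊8.87000/1⌋ = 8.
Subsquare (5′×2.5′, letters a–x): lon ⌊1.15553/0.0833333⌋ = 13 → n; lat ⌊0.87000/0.0416667⌋ = 20 → u.
Extended square (30″×15″, digits 0–9): lon ⌊0.07220/0.00833333⌋ = 8; lat ⌊0.03667/0.00416667⌋ = 8.

BG78nu88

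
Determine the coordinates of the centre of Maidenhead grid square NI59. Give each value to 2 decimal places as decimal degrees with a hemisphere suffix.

Field N=13, I=8: +13·20° lon, +8·10° lat → SW at lon 80°, lat -10°.
Square 5, 9: +5·2° lon, +9·1° lat → SW at lon 90°, lat -1°.
Cell spans 2° lon × 1° lat. Centre is SW corner plus half of each.
latitude 0.50° S, longitude 91.00° E.

0.50° S, 91.00° E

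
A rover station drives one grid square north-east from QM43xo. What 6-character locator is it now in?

Longitude subsquare x = 23; +1 → 24, wraps to 0 = a, carry into square.
Longitude square 4; +1 → 5.
Latitude subsquare o = 14; +1 → 15 = p.

QM53ap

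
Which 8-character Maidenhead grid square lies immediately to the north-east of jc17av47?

JC17av58

Longitude extended square 4; +1 → 5.
Latitude extended square 7; +1 → 8.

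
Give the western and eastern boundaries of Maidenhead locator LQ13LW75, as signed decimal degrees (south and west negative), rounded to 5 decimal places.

42.97500, 42.98333

Field L=11, Q=16: +11·20° lon, +16·10° lat → SW at lon 40°, lat 70°.
Square 1, 3: +1·2° lon, +3·1° lat → SW at lon 42°, lat 73°.
Subsquare l=11, w=22: +11·0.0833333° lon, +22·0.0416667° lat → SW at lon 42.9167°, lat 73.9167°.
Extended square 7, 5: +7·0.00833333° lon, +5·0.00416667° lat → SW at lon 42.975°, lat 73.9375°.
Cell spans 0.00833333° lon × 0.00416667° lat.
west 42.97500, east 42.98333.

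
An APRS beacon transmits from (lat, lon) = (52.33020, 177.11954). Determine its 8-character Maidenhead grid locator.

RO82nh49

Offset from 180°W / 90°S: lon 357.11954°, lat 142.33020°.
Field (20°×10°, letters A–R): lon ⌊357.11954/20⌋ = 17 → R; lat ⌊142.33020/10⌋ = 14 → O.
Square (2°×1°, digits 0–9): lon ⌊17.11954/2⌋ = 8; lat ⌊2.33020/1⌋ = 2.
Subsquare (5′×2.5′, letters a–x): lon ⌊1.11954/0.0833333⌋ = 13 → n; lat ⌊0.33020/0.0416667⌋ = 7 → h.
Extended square (30″×15″, digits 0–9): lon ⌊0.03621/0.00833333⌋ = 4; lat ⌊0.03853/0.00416667⌋ = 9.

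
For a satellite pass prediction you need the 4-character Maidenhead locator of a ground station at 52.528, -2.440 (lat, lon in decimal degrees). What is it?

IO82

Offset from 180°W / 90°S: lon 177.56°, lat 142.53°.
Field: 177.56/20 → 8 → I, 142.53/10 → 14 → O; chars IO.
Square: 17.56/2 → 8, 2.53/1 → 2; chars 82.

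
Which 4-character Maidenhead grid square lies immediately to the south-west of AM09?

RM98

Longitude square 0; −1 → -1, wraps to 9, carry into field.
Longitude field A = 0; −1 → -1, wraps to 17 = R, wrapping around the antimeridian.
Latitude square 9; −1 → 8.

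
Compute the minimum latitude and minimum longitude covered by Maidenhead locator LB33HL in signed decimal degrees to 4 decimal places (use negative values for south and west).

-76.5417, 46.5833

Field L=11, B=1: +11·20° lon, +1·10° lat → SW at lon 40°, lat -80°.
Square 3, 3: +3·2° lon, +3·1° lat → SW at lon 46°, lat -77°.
Subsquare h=7, l=11: +7·0.0833333° lon, +11·0.0416667° lat → SW at lon 46.5833°, lat -76.5417°.
latitude -76.5417, longitude 46.5833.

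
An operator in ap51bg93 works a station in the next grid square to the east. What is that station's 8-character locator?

AP51cg03

Longitude extended square 9; +1 → 10, wraps to 0, carry into subsquare.
Longitude subsquare b = 1; +1 → 2 = c.
The latitude characters are unchanged.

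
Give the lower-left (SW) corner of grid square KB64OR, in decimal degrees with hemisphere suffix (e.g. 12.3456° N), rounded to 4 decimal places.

75.2917° S, 33.1667° E

Field K=10, B=1: +10·20° lon, +1·10° lat → SW at lon 20°, lat -80°.
Square 6, 4: +6·2° lon, +4·1° lat → SW at lon 32°, lat -76°.
Subsquare o=14, r=17: +14·0.0833333° lon, +17·0.0416667° lat → SW at lon 33.1667°, lat -75.2917°.
latitude 75.2917° S, longitude 33.1667° E.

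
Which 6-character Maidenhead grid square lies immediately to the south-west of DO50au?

Longitude subsquare a = 0; −1 → -1, wraps to 23 = x, carry into square.
Longitude square 5; −1 → 4.
Latitude subsquare u = 20; −1 → 19 = t.

DO40xt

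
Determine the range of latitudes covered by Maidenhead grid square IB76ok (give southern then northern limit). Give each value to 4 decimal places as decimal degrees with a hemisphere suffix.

73.5833° S, 73.5417° S

Field I=8, B=1: +8·20° lon, +1·10° lat → SW at lon -20°, lat -80°.
Square 7, 6: +7·2° lon, +6·1° lat → SW at lon -6°, lat -74°.
Subsquare o=14, k=10: +14·0.0833333° lon, +10·0.0416667° lat → SW at lon -4.83333°, lat -73.5833°.
Cell spans 0.0833333° lon × 0.0416667° lat.
south 73.5833° S, north 73.5417° S.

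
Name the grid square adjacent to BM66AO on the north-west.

BM56xp

Longitude subsquare a = 0; −1 → -1, wraps to 23 = x, carry into square.
Longitude square 6; −1 → 5.
Latitude subsquare o = 14; +1 → 15 = p.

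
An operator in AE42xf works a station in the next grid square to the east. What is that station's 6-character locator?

AE52af

Longitude subsquare x = 23; +1 → 24, wraps to 0 = a, carry into square.
Longitude square 4; +1 → 5.
The latitude characters are unchanged.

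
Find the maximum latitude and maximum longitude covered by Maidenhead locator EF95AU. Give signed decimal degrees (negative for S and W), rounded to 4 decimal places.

Field E=4, F=5: +4·20° lon, +5·10° lat → SW at lon -100°, lat -40°.
Square 9, 5: +9·2° lon, +5·1° lat → SW at lon -82°, lat -35°.
Subsquare a=0, u=20: +0·0.0833333° lon, +20·0.0416667° lat → SW at lon -82°, lat -34.1667°.
Cell spans 0.0833333° lon × 0.0416667° lat. NE corner is SW corner plus one full cell.
latitude -34.1250, longitude -81.9167.

-34.1250, -81.9167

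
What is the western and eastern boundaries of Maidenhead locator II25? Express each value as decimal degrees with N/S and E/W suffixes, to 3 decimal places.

16.000° W, 14.000° W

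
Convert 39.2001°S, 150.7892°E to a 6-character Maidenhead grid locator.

QF50jt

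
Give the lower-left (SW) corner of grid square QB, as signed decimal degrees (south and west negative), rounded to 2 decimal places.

-80.00, 140.00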